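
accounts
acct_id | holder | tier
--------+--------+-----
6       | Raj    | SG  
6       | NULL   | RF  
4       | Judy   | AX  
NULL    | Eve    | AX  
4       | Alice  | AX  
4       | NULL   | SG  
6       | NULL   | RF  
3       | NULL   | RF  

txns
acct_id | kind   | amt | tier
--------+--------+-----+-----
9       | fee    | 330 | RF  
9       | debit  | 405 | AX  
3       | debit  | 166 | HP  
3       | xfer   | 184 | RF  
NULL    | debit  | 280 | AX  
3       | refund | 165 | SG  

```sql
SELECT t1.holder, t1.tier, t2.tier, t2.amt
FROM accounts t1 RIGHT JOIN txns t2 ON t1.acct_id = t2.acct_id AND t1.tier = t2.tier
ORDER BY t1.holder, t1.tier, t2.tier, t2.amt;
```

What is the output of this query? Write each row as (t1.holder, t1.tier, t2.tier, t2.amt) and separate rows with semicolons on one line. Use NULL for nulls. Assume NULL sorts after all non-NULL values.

RIGHT JOIN keeps every row from `txns`; unmatched rows get NULL for `accounts`'s columns.
Matching on t1.acct_id = t2.acct_id AND t1.tier = t2.tier. A NULL in a compared column never satisfies the condition.
Matched pairs: 1; unmatched t2 rows kept: 5.

(NULL, RF, RF, 184); (NULL, NULL, AX, 280); (NULL, NULL, AX, 405); (NULL, NULL, HP, 166); (NULL, NULL, RF, 330); (NULL, NULL, SG, 165)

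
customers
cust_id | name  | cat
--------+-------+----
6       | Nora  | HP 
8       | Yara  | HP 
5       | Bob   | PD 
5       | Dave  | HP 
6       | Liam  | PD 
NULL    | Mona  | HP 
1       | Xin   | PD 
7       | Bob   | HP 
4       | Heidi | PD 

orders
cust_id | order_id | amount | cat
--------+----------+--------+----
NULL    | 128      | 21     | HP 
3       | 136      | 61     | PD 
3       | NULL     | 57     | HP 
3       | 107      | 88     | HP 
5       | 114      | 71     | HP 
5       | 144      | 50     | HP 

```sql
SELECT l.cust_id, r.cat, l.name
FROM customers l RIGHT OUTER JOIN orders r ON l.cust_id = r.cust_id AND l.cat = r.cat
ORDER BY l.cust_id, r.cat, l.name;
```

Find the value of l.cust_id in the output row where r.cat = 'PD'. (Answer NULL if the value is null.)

RIGHT JOIN keeps every row from `orders`; unmatched rows get NULL for `customers`'s columns.
Matching on l.cust_id = r.cust_id AND l.cat = r.cat. A NULL in a compared column never satisfies the condition.
Matched pairs: 2; unmatched r rows kept: 4.

NULL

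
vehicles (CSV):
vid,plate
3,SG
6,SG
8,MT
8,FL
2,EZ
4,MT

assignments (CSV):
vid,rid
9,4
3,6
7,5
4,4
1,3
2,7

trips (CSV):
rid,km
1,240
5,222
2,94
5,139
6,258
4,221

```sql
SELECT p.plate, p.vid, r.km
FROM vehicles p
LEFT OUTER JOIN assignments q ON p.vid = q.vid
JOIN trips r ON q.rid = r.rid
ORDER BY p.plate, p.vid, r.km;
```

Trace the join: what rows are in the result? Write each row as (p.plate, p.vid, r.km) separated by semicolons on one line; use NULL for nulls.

(MT, 4, 221); (SG, 3, 258)

Evaluate left to right. First `vehicles p LEFT JOIN assignments q` on vid: 6 row(s).
Then INNER JOIN `trips r` on rid: keep only rows whose q.rid appears in r.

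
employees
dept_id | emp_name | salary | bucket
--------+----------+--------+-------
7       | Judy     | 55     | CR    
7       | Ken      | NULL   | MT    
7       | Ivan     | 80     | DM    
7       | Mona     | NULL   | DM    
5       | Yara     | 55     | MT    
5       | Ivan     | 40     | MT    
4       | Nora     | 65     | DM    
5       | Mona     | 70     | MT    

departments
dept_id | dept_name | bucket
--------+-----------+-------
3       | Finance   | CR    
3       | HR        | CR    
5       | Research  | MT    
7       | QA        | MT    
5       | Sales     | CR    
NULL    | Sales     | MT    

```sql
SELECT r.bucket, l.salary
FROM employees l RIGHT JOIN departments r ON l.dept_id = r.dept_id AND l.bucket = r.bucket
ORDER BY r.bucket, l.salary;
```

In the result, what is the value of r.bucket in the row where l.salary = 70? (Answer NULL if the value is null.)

MT

RIGHT JOIN keeps every row from `departments`; unmatched rows get NULL for `employees`'s columns.
Matching on l.dept_id = r.dept_id AND l.bucket = r.bucket. A NULL in a compared column never satisfies the condition.
- l[0] dept_id=7, bucket=CR → no match.
- l[1] dept_id=7, bucket=MT → 1 match(es) in r → 1 row(s).
- l[2] dept_id=7, bucket=DM → no match.
- l[3] dept_id=7, bucket=DM → no match.
- l[4] dept_id=5, bucket=MT → 1 match(es) in r → 1 row(s).
- l[5] dept_id=5, bucket=MT → 1 match(es) in r → 1 row(s).
- l[6] dept_id=4, bucket=DM → no match.
- l[7] dept_id=5, bucket=MT → 1 match(es) in r → 1 row(s).
- 4 r row(s) had no l match → kept, l columns NULL.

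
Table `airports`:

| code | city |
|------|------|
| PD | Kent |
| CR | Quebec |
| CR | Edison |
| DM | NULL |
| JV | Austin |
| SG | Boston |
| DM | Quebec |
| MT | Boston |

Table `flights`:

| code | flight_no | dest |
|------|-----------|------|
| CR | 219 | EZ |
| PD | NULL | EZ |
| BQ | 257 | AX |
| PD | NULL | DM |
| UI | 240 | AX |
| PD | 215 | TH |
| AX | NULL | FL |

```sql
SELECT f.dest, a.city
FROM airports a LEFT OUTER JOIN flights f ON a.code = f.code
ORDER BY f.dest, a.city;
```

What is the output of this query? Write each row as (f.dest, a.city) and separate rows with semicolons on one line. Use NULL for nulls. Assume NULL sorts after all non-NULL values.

(DM, Kent); (EZ, Edison); (EZ, Kent); (EZ, Quebec); (TH, Kent); (NULL, Austin); (NULL, Boston); (NULL, Boston); (NULL, Quebec); (NULL, NULL)

LEFT JOIN keeps every row from `airports`; unmatched rows get NULL for `flights`'s columns.
Matching on a.code = f.code.
- a[0] code=PD → 3 match(es) in f → 3 row(s).
- a[1] code=CR → 1 match(es) in f → 1 row(s).
- a[2] code=CR → 1 match(es) in f → 1 row(s).
- a[3] code=DM → no match; kept with NULLs on the f side.
- a[4] code=JV → no match; kept with NULLs on the f side.
- a[5] code=SG → no match; kept with NULLs on the f side.
- a[6] code=DM → no match; kept with NULLs on the f side.
- a[7] code=MT → no match; kept with NULLs on the f side.
After projecting and ordering:
f.dest | a.city
DM | Kent
EZ | Edison
EZ | Kent
EZ | Quebec
TH | Kent
NULL | Austin
NULL | Boston
NULL | Boston
NULL | Quebec
NULL | NULL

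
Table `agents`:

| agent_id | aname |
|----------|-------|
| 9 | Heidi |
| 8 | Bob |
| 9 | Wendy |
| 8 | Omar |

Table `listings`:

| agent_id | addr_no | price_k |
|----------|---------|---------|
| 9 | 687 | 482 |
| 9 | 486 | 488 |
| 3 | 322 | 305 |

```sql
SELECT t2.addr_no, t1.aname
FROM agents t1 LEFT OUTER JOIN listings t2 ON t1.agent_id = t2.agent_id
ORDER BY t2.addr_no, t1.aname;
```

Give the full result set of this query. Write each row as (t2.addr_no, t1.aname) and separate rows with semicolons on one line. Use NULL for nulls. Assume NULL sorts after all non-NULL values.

(486, Heidi); (486, Wendy); (687, Heidi); (687, Wendy); (NULL, Bob); (NULL, Omar)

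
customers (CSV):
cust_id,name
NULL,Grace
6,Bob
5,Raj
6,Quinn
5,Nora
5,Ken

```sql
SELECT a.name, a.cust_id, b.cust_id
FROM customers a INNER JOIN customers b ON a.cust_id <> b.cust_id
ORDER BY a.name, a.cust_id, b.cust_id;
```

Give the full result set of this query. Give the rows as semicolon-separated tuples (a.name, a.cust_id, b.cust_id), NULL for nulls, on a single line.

INNER JOIN keeps only pairs where the ON condition holds.
Matching on a.cust_id <> b.cust_id. A NULL in a compared column never satisfies the condition.
Matched pairs: 12.

(Bob, 6, 5); (Bob, 6, 5); (Bob, 6, 5); (Ken, 5, 6); (Ken, 5, 6); (Nora, 5, 6); (Nora, 5, 6); (Quinn, 6, 5); (Quinn, 6, 5); (Quinn, 6, 5); (Raj, 5, 6); (Raj, 5, 6)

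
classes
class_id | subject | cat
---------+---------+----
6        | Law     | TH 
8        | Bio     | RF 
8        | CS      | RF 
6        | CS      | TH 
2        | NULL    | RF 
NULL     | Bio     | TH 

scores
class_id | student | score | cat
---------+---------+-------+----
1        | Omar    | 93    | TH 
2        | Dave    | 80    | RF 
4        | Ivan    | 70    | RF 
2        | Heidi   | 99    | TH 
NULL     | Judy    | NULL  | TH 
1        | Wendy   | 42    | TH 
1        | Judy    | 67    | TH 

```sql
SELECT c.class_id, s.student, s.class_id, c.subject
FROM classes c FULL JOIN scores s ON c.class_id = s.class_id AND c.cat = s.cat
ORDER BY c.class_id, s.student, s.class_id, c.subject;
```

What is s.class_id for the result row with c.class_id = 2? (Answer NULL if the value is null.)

FULL OUTER JOIN keeps every row from both sides; unmatched rows get NULL for the other side's columns.
Matching on c.class_id = s.class_id AND c.cat = s.cat. A NULL in a compared column never satisfies the condition.
- c[0] class_id=6, cat=TH → no match; kept with NULLs on the s side.
- c[1] class_id=8, cat=RF → no match; kept with NULLs on the s side.
- c[2] class_id=8, cat=RF → no match; kept with NULLs on the s side.
- c[3] class_id=6, cat=TH → no match; kept with NULLs on the s side.
- c[4] class_id=2, cat=RF → 1 match(es) in s → 1 row(s).
- c[5] class_id=NULL, cat=TH → no match; kept with NULLs on the s side.
- 6 row(s) from s found no c partner → padded with NULL.

2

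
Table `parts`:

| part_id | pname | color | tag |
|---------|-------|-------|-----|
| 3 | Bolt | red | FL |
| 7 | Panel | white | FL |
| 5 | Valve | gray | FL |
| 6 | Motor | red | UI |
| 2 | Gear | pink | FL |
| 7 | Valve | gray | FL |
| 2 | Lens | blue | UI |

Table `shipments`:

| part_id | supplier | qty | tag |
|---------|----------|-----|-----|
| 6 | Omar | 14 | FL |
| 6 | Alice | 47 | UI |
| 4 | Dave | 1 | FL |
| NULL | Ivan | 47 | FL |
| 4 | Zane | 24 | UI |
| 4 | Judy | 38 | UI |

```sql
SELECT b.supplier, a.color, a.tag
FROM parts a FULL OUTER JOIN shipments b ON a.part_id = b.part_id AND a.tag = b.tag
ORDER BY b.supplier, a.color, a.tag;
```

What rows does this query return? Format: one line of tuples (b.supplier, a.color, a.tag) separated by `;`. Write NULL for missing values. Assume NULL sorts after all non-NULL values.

FULL OUTER JOIN keeps every row from both sides; unmatched rows get NULL for the other side's columns.
Matching on a.part_id = b.part_id AND a.tag = b.tag. A NULL in a compared column never satisfies the condition.
Matched pairs: 1; unmatched a rows kept: 6; unmatched b rows kept: 5.

(Alice, red, UI); (Dave, NULL, NULL); (Ivan, NULL, NULL); (Judy, NULL, NULL); (Omar, NULL, NULL); (Zane, NULL, NULL); (NULL, blue, UI); (NULL, gray, FL); (NULL, gray, FL); (NULL, pink, FL); (NULL, red, FL); (NULL, white, FL)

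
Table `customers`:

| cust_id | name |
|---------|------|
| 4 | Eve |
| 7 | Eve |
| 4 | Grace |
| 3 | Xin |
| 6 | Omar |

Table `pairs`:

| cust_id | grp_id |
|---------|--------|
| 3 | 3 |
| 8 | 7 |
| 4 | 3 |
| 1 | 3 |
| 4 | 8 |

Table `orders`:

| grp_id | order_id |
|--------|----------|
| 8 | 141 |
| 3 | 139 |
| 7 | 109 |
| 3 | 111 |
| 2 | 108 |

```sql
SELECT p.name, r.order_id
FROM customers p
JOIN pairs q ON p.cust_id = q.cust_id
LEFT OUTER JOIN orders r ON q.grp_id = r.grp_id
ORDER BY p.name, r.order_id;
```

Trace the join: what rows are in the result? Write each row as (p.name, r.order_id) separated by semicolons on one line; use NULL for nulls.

Evaluate left to right. First `customers p INNER JOIN pairs q` on cust_id: 5 row(s).
Then LEFT JOIN `orders r` on grp_id: each of those 5 rows is kept; rows whose q.grp_id has no match in r get NULL for r's columns.

(Eve, 111); (Eve, 139); (Eve, 141); (Grace, 111); (Grace, 139); (Grace, 141); (Xin, 111); (Xin, 139)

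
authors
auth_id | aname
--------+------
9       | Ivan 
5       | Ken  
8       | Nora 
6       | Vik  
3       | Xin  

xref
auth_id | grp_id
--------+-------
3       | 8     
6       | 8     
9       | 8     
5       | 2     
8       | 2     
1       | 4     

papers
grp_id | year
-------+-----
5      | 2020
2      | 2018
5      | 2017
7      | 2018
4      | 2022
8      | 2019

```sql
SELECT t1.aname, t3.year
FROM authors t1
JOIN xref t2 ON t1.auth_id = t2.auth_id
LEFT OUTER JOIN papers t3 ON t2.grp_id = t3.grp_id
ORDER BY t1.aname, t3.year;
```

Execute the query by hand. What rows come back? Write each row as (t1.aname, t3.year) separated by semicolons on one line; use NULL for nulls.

(Ivan, 2019); (Ken, 2018); (Nora, 2018); (Vik, 2019); (Xin, 2019)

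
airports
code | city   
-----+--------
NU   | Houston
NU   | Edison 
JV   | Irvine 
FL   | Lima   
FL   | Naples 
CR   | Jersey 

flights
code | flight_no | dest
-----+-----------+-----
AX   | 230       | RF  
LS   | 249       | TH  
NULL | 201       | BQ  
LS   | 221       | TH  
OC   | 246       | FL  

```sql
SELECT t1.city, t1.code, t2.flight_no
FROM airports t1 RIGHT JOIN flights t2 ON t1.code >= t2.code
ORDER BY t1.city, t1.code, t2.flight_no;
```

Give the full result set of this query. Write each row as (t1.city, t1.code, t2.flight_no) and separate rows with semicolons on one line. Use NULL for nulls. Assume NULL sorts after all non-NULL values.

RIGHT JOIN keeps every row from `flights`; unmatched rows get NULL for `airports`'s columns.
Matching on t1.code >= t2.code. A NULL in a compared column never satisfies the condition.
Matched pairs: 10; unmatched t2 rows kept: 2.

(Edison, NU, 221); (Edison, NU, 230); (Edison, NU, 249); (Houston, NU, 221); (Houston, NU, 230); (Houston, NU, 249); (Irvine, JV, 230); (Jersey, CR, 230); (Lima, FL, 230); (Naples, FL, 230); (NULL, NULL, 201); (NULL, NULL, 246)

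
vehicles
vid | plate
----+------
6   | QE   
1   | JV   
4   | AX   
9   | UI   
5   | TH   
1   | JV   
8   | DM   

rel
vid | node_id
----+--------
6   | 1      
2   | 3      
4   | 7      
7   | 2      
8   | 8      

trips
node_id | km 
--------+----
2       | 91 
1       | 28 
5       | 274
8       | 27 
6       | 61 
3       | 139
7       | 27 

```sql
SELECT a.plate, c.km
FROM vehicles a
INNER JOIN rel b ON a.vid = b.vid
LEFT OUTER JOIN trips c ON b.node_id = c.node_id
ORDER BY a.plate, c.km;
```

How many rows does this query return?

3

Evaluate left to right. First `vehicles a INNER JOIN rel b` on vid: 3 row(s).
Then LEFT JOIN `trips c` on node_id: each of those 3 rows is kept; rows whose b.node_id has no match in c get NULL for c's columns.
Result: 3 row(s).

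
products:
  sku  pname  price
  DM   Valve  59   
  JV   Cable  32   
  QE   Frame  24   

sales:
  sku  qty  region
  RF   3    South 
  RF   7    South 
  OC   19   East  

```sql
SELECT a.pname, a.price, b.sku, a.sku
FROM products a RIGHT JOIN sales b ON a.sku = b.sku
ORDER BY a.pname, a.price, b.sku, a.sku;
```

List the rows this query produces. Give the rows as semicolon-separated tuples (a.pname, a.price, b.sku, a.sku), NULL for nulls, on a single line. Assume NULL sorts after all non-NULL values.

(NULL, NULL, OC, NULL); (NULL, NULL, RF, NULL); (NULL, NULL, RF, NULL)

RIGHT JOIN keeps every row from `sales`; unmatched rows get NULL for `products`'s columns.
Matching on a.sku = b.sku.
- sku=DM: no matching b row.
- sku=JV: no matching b row.
- sku=QE: no matching b row.
- 3 b row(s) had no a match → kept, a columns NULL.
After projecting and ordering:
a.pname | a.price | b.sku | a.sku
NULL | NULL | OC | NULL
NULL | NULL | RF | NULL
NULL | NULL | RF | NULL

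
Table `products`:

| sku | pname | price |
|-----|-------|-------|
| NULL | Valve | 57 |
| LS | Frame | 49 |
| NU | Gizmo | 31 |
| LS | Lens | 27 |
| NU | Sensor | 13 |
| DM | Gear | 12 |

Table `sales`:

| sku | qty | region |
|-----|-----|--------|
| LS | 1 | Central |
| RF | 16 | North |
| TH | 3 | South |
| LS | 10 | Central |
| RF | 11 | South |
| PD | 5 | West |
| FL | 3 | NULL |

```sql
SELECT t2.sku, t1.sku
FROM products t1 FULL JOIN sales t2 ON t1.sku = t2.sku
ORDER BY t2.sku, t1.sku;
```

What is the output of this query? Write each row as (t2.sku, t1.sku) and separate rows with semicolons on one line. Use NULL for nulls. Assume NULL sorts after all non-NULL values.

FULL OUTER JOIN keeps every row from both sides; unmatched rows get NULL for the other side's columns.
Matching on t1.sku = t2.sku. A NULL in a compared column never satisfies the condition.
Matched pairs: 4; unmatched t1 rows kept: 4; unmatched t2 rows kept: 5.

(FL, NULL); (LS, LS); (LS, LS); (LS, LS); (LS, LS); (PD, NULL); (RF, NULL); (RF, NULL); (TH, NULL); (NULL, DM); (NULL, NU); (NULL, NU); (NULL, NULL)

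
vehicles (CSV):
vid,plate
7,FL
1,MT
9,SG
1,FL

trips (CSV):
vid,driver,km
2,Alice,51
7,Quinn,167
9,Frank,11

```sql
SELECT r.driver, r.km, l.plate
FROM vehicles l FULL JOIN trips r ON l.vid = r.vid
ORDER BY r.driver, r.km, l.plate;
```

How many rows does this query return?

FULL OUTER JOIN keeps every row from both sides; unmatched rows get NULL for the other side's columns.
Matching on l.vid = r.vid.
Matched pairs: 2; unmatched l rows kept: 2; unmatched r rows kept: 1.
Total: 2 matched + 3 padded = 5 rows.

5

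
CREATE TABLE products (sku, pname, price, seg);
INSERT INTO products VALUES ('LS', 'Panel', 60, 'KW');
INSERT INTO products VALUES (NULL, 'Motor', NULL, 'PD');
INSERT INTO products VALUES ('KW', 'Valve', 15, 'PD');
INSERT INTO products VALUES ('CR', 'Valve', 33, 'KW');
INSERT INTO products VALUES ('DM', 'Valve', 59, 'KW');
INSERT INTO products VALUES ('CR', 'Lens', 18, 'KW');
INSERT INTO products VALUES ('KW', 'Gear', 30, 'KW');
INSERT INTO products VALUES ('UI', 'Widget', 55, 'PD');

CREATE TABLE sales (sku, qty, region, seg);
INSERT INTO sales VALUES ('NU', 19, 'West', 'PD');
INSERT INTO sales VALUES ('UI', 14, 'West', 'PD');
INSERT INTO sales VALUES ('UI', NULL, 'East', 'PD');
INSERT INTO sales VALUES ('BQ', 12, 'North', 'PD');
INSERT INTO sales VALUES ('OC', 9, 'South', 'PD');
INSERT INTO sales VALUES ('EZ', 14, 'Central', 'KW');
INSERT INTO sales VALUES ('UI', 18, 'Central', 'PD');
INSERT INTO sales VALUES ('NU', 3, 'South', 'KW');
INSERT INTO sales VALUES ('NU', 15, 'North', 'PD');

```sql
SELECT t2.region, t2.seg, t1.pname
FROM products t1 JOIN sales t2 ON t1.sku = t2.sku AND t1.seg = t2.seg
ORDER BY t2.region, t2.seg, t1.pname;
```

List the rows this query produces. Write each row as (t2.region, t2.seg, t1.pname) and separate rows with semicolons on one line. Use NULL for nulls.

INNER JOIN keeps only pairs where the ON condition holds.
Matching on t1.sku = t2.sku AND t1.seg = t2.seg. A NULL in a compared column never satisfies the condition.
- sku=LS, seg=KW: no matching t2 row, dropped.
- sku=NULL, seg=PD: no matching t2 row, dropped.
- sku=KW, seg=PD: no matching t2 row, dropped.
- sku=CR, seg=KW: no matching t2 row, dropped.
- sku=DM, seg=KW: no matching t2 row, dropped.
- sku=CR, seg=KW: no matching t2 row, dropped.
- sku=KW, seg=KW: no matching t2 row, dropped.
- sku=UI, seg=PD: 3 matching t2 row(s), so 3 row(s) emitted.
After projecting and ordering:
t2.region | t2.seg | t1.pname
Central | PD | Widget
East | PD | Widget
West | PD | Widget

(Central, PD, Widget); (East, PD, Widget); (West, PD, Widget)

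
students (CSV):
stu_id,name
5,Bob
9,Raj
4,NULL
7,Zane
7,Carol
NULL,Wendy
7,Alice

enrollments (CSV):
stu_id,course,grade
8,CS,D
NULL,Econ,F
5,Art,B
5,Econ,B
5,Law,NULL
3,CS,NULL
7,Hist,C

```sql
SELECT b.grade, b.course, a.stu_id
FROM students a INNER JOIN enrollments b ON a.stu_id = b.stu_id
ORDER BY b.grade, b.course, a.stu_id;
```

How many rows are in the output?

INNER JOIN keeps only pairs where the ON condition holds.
Matching on a.stu_id = b.stu_id. A NULL in a compared column never satisfies the condition.
- a[0] stu_id=5 → 3 match(es) in b → 3 row(s).
- a[1] stu_id=9 → no match; dropped.
- a[2] stu_id=4 → no match; dropped.
- a[3] stu_id=7 → 1 match(es) in b → 1 row(s).
- a[4] stu_id=7 → 1 match(es) in b → 1 row(s).
- a[5] stu_id=NULL → no match; dropped.
- a[6] stu_id=7 → 1 match(es) in b → 1 row(s).
Total: 6 rows.

6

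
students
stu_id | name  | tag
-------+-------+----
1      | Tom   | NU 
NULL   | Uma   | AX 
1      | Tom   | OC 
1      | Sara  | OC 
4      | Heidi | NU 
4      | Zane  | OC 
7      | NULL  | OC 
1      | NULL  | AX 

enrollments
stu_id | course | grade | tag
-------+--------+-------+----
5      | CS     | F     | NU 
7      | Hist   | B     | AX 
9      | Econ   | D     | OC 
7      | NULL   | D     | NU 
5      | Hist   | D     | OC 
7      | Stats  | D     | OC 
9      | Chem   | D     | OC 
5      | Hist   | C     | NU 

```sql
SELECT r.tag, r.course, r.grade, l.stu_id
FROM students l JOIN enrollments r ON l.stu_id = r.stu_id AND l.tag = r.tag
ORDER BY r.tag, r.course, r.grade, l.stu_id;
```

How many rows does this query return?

1

INNER JOIN keeps only pairs where the ON condition holds.
Matching on l.stu_id = r.stu_id AND l.tag = r.tag. A NULL in a compared column never satisfies the condition.
- l row (stu_id=1, tag=NU): no match → dropped.
- l row (stu_id=NULL, tag=AX): no match → dropped.
- l row (stu_id=1, tag=OC): no match → dropped.
- l row (stu_id=1, tag=OC): no match → dropped.
- l row (stu_id=4, tag=NU): no match → dropped.
- l row (stu_id=4, tag=OC): no match → dropped.
- l row (stu_id=7, tag=OC): matches 1 r row(s) → 1 output row(s).
- l row (stu_id=1, tag=AX): no match → dropped.
Total: 1 rows.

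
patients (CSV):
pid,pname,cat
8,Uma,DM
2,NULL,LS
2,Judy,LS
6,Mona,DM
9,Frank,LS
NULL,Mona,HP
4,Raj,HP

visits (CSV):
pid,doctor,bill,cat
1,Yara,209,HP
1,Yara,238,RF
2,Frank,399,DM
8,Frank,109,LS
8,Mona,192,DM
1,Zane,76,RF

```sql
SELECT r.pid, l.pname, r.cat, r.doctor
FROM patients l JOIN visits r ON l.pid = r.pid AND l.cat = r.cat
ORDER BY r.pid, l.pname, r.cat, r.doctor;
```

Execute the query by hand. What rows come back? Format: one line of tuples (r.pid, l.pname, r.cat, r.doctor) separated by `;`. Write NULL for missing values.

(8, Uma, DM, Mona)

INNER JOIN keeps only pairs where the ON condition holds.
Matching on l.pid = r.pid AND l.cat = r.cat. A NULL in a compared column never satisfies the condition.
Matched pairs: 1.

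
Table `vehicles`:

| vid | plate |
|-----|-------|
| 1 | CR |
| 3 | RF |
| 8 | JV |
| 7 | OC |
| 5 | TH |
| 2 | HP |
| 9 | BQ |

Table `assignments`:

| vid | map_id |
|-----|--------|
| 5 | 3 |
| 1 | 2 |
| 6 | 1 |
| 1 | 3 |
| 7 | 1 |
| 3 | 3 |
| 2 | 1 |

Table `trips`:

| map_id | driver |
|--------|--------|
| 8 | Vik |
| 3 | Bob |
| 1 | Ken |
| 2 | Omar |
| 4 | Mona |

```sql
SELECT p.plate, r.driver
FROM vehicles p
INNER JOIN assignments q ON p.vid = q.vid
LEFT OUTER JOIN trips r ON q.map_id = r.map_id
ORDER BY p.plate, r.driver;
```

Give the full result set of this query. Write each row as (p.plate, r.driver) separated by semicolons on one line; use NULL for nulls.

(CR, Bob); (CR, Omar); (HP, Ken); (OC, Ken); (RF, Bob); (TH, Bob)

Joins associate left-to-right: vehicles INNER JOIN assignments on vid gives 6 intermediate row(s).
Then LEFT JOIN `trips r` on map_id: each of those 6 rows is kept; rows whose q.map_id has no match in r get NULL for r's columns.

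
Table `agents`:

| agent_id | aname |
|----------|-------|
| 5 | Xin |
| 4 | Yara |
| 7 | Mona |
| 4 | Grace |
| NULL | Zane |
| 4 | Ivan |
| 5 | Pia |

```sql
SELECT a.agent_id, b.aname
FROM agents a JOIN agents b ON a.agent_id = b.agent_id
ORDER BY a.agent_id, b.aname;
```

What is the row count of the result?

INNER JOIN keeps only pairs where the ON condition holds.
Matching on a.agent_id = b.agent_id. A NULL in a compared column never satisfies the condition.
- a[0] agent_id=5 → 2 match(es) in b → 2 row(s).
- a[1] agent_id=4 → 3 match(es) in b → 3 row(s).
- a[2] agent_id=7 → 1 match(es) in b → 1 row(s).
- a[3] agent_id=4 → 3 match(es) in b → 3 row(s).
- a[4] agent_id=NULL → no match; dropped.
- a[5] agent_id=4 → 3 match(es) in b → 3 row(s).
- a[6] agent_id=5 → 2 match(es) in b → 2 row(s).
Total: 14 rows.

14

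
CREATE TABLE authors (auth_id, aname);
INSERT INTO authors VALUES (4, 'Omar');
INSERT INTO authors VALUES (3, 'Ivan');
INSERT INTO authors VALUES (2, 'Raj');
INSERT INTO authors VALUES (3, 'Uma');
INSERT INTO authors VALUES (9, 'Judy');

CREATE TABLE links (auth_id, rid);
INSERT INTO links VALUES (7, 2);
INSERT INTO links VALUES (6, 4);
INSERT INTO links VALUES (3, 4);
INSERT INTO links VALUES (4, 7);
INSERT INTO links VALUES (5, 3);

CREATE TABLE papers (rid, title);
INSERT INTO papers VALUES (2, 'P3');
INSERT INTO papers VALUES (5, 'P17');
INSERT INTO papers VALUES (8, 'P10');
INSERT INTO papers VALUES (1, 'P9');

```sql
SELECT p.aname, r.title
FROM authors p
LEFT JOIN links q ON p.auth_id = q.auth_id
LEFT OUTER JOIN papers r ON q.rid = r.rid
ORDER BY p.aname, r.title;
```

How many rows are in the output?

5

Step 1 — p LEFT JOIN q on auth_id → 5 row(s).
Then LEFT JOIN `papers r` on rid: each of those 5 rows is kept; rows whose q.rid has no match in r get NULL for r's columns.
Result: 5 row(s).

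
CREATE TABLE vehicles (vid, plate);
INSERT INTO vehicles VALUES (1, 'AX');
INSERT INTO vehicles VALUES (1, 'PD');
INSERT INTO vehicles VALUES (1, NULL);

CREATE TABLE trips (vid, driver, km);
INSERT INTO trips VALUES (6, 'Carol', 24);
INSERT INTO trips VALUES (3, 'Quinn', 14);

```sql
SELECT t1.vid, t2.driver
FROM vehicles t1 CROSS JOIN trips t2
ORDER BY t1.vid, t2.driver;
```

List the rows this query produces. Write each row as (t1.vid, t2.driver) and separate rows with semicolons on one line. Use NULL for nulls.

CROSS JOIN pairs every row of `vehicles` with every row of `trips`: 3 × 2 = 6 rows.
After projecting and ordering:
t1.vid | t2.driver
1 | Carol
1 | Carol
1 | Carol
1 | Quinn
1 | Quinn
1 | Quinn

(1, Carol); (1, Carol); (1, Carol); (1, Quinn); (1, Quinn); (1, Quinn)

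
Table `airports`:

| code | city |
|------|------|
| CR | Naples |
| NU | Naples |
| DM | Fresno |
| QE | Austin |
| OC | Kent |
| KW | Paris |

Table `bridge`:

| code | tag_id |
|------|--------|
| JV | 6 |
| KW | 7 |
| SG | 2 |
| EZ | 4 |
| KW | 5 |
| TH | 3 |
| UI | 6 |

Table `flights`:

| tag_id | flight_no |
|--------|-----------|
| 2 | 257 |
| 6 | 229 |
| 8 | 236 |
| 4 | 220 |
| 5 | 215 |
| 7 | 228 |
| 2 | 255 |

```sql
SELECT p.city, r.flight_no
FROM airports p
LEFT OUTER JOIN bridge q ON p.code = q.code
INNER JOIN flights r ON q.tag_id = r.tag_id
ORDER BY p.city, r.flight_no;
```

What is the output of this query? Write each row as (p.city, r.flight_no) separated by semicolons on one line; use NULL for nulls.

(Paris, 215); (Paris, 228)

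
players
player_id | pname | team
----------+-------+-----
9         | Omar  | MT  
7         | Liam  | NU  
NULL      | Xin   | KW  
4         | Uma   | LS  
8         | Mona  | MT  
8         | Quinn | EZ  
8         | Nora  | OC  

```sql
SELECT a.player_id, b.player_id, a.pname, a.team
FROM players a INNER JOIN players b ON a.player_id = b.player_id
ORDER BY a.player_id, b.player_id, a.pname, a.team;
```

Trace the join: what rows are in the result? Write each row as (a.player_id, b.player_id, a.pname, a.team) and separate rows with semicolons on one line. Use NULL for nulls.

(4, 4, Uma, LS); (7, 7, Liam, NU); (8, 8, Mona, MT); (8, 8, Mona, MT); (8, 8, Mona, MT); (8, 8, Nora, OC); (8, 8, Nora, OC); (8, 8, Nora, OC); (8, 8, Quinn, EZ); (8, 8, Quinn, EZ); (8, 8, Quinn, EZ); (9, 9, Omar, MT)

INNER JOIN keeps only pairs where the ON condition holds.
Matching on a.player_id = b.player_id. A NULL in a compared column never satisfies the condition.
- player_id=9: 1 matching b row(s), so 1 row(s) emitted.
- player_id=7: 1 matching b row(s), so 1 row(s) emitted.
- player_id=NULL: no matching b row, dropped.
- player_id=4: 1 matching b row(s), so 1 row(s) emitted.
- player_id=8: 3 matching b row(s), so 3 row(s) emitted.
- player_id=8: 3 matching b row(s), so 3 row(s) emitted.
- player_id=8: 3 matching b row(s), so 3 row(s) emitted.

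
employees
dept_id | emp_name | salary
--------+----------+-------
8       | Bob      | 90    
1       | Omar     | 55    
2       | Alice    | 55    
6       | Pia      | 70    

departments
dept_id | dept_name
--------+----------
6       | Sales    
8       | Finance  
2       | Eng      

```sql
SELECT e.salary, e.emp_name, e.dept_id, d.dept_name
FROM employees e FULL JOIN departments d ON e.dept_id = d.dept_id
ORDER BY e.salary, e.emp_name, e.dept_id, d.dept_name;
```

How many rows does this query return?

4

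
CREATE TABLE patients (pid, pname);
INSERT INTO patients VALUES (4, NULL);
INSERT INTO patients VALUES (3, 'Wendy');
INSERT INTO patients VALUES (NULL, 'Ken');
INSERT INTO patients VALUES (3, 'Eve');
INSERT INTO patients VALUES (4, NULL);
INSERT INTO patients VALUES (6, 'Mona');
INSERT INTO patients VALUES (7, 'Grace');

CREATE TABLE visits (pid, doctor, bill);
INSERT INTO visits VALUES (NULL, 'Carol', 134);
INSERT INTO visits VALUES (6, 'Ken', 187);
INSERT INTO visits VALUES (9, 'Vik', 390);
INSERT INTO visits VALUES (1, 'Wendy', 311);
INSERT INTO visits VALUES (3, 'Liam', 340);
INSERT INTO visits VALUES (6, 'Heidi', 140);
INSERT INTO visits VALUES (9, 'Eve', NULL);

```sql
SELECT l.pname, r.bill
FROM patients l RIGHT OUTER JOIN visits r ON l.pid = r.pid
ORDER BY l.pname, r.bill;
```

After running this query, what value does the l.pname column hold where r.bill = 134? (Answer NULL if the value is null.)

RIGHT JOIN keeps every row from `visits`; unmatched rows get NULL for `patients`'s columns.
Matching on l.pid = r.pid. A NULL in a compared column never satisfies the condition.
Matched pairs: 4; unmatched r rows kept: 4.

NULL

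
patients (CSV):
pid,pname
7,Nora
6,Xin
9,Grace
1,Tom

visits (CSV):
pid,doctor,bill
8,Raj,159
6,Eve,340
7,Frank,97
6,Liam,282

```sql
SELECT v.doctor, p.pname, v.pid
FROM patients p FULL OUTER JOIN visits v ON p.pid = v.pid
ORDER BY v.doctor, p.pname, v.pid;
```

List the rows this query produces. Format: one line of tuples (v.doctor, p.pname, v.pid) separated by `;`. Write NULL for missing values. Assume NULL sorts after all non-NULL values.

(Eve, Xin, 6); (Frank, Nora, 7); (Liam, Xin, 6); (Raj, NULL, 8); (NULL, Grace, NULL); (NULL, Tom, NULL)

FULL OUTER JOIN keeps every row from both sides; unmatched rows get NULL for the other side's columns.
Matching on p.pid = v.pid.
- p[0] pid=7 → 1 match(es) in v → 1 row(s).
- p[1] pid=6 → 2 match(es) in v → 2 row(s).
- p[2] pid=9 → no match; kept with NULLs on the v side.
- p[3] pid=1 → no match; kept with NULLs on the v side.
- 1 v row(s) had no p match → kept, p columns NULL.
After projecting and ordering:
v.doctor | p.pname | v.pid
Eve | Xin | 6
Frank | Nora | 7
Liam | Xin | 6
Raj | NULL | 8
NULL | Grace | NULL
NULL | Tom | NULL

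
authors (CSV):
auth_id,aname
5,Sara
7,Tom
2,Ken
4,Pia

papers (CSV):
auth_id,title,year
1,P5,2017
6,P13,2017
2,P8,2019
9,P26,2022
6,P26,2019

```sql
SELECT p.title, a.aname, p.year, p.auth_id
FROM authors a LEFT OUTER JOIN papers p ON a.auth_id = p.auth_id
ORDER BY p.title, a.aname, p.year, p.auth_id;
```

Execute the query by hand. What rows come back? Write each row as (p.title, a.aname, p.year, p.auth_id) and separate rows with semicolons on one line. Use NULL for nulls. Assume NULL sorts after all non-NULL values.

(P8, Ken, 2019, 2); (NULL, Pia, NULL, NULL); (NULL, Sara, NULL, NULL); (NULL, Tom, NULL, NULL)

LEFT JOIN keeps every row from `authors`; unmatched rows get NULL for `papers`'s columns.
Matching on a.auth_id = p.auth_id.
Matched pairs: 1; unmatched a rows kept: 3.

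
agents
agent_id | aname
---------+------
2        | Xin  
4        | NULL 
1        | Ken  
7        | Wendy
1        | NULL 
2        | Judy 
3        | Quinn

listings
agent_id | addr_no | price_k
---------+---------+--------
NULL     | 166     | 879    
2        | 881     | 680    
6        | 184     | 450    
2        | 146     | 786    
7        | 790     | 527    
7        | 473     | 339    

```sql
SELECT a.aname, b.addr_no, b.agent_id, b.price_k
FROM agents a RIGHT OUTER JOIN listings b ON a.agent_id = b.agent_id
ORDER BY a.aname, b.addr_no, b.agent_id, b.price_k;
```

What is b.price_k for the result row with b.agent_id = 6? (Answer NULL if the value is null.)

450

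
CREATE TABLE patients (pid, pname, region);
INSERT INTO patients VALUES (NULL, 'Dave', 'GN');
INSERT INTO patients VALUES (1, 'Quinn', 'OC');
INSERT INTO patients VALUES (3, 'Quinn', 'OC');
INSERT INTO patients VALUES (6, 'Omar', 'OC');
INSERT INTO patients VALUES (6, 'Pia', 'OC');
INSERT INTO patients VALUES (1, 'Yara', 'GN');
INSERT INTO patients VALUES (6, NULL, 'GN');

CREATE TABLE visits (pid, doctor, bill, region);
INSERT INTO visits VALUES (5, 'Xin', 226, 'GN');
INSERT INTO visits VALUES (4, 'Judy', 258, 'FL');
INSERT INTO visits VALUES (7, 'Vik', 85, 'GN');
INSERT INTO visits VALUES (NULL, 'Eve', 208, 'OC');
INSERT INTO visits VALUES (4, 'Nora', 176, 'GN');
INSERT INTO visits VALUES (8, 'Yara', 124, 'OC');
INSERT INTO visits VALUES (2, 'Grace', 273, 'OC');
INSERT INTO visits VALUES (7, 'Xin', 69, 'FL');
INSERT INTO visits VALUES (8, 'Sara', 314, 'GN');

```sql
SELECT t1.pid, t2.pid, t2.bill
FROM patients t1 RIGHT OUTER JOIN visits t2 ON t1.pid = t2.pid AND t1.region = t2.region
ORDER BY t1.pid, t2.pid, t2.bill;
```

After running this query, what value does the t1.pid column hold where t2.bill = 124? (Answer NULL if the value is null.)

RIGHT JOIN keeps every row from `visits`; unmatched rows get NULL for `patients`'s columns.
Matching on t1.pid = t2.pid AND t1.region = t2.region. A NULL in a compared column never satisfies the condition.
- t1 (pid=NULL, region=GN) has no partner in t2.
- t1 (pid=1, region=OC) has no partner in t2.
- t1 (pid=3, region=OC) has no partner in t2.
- t1 (pid=6, region=OC) has no partner in t2.
- t1 (pid=6, region=OC) has no partner in t2.
- t1 (pid=1, region=GN) has no partner in t2.
- t1 (pid=6, region=GN) has no partner in t2.
- 9 t2 row(s) had no t1 match → kept, t1 columns NULL.

NULL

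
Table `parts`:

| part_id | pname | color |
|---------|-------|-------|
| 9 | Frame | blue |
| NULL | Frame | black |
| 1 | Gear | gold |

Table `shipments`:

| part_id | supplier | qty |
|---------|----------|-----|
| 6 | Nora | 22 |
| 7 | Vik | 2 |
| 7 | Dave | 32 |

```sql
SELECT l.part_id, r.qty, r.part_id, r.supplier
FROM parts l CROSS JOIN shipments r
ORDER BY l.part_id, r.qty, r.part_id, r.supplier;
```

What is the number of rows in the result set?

CROSS JOIN pairs every row of `parts` with every row of `shipments`: 3 × 3 = 9 rows.

9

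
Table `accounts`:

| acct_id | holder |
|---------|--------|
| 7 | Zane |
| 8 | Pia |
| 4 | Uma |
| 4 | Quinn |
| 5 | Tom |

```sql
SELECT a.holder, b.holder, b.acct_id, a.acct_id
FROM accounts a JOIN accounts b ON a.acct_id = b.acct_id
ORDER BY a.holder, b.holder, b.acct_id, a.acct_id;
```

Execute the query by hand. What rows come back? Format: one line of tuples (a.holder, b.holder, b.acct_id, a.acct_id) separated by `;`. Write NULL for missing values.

(Pia, Pia, 8, 8); (Quinn, Quinn, 4, 4); (Quinn, Uma, 4, 4); (Tom, Tom, 5, 5); (Uma, Quinn, 4, 4); (Uma, Uma, 4, 4); (Zane, Zane, 7, 7)

INNER JOIN keeps only pairs where the ON condition holds.
Matching on a.acct_id = b.acct_id.
- a (acct_id=7) pairs with 1 row(s) of b.
- a (acct_id=8) pairs with 1 row(s) of b.
- a (acct_id=4) pairs with 2 row(s) of b.
- a (acct_id=4) pairs with 2 row(s) of b.
- a (acct_id=5) pairs with 1 row(s) of b.
After projecting and ordering:
a.holder | b.holder | b.acct_id | a.acct_id
Pia | Pia | 8 | 8
Quinn | Quinn | 4 | 4
Quinn | Uma | 4 | 4
Tom | Tom | 5 | 5
Uma | Quinn | 4 | 4
Uma | Uma | 4 | 4
Zane | Zane | 7 | 7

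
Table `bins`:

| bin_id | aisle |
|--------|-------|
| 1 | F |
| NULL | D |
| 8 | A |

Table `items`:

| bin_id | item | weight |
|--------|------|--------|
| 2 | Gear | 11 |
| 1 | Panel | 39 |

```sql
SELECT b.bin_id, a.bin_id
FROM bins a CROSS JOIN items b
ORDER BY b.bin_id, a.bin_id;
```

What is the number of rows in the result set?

CROSS JOIN pairs every row of `bins` with every row of `items`: 3 × 2 = 6 rows.

6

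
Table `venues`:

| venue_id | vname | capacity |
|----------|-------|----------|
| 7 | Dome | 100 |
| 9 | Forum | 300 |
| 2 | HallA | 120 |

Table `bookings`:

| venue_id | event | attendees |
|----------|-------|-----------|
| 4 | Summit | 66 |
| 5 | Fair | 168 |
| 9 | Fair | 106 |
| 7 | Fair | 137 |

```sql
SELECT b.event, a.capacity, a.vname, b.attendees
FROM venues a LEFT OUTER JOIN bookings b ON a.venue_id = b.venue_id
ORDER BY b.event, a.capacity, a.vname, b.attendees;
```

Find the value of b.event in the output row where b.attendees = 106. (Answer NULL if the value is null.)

Fair

LEFT JOIN keeps every row from `venues`; unmatched rows get NULL for `bookings`'s columns.
Matching on a.venue_id = b.venue_id.
- a[0] venue_id=7 → 1 match(es) in b → 1 row(s).
- a[1] venue_id=9 → 1 match(es) in b → 1 row(s).
- a[2] venue_id=2 → no match; kept with NULLs on the b side.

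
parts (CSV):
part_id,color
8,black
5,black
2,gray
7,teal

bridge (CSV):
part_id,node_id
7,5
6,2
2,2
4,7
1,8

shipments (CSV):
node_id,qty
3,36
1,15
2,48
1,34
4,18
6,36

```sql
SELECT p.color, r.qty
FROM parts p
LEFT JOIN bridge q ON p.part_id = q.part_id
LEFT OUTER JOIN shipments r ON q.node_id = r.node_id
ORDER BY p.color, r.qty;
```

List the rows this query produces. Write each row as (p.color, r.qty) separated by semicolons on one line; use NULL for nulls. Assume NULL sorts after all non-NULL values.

(black, NULL); (black, NULL); (gray, 48); (teal, NULL)

Joins associate left-to-right: parts LEFT JOIN bridge on part_id gives 4 intermediate row(s).
Then LEFT JOIN `shipments r` on node_id: each of those 4 rows is kept; rows whose q.node_id has no match in r get NULL for r's columns.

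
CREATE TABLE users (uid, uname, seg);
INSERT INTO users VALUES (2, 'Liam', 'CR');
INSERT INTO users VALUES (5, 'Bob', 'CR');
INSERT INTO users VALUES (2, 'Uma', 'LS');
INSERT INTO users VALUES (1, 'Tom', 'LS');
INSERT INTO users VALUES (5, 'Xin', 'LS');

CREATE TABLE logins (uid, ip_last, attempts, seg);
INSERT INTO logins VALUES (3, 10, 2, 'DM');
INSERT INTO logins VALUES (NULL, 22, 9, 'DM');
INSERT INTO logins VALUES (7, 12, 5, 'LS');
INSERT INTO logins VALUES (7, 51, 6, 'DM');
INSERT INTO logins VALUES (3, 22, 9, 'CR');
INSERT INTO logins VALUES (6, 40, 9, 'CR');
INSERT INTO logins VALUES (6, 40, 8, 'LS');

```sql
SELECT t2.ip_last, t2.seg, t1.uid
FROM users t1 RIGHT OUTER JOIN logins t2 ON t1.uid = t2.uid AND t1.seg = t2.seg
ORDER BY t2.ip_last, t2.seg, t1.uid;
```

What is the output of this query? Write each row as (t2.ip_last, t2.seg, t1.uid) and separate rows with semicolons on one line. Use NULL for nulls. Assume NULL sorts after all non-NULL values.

RIGHT JOIN keeps every row from `logins`; unmatched rows get NULL for `users`'s columns.
Matching on t1.uid = t2.uid AND t1.seg = t2.seg. A NULL in a compared column never satisfies the condition.
Matched pairs: 0; unmatched t2 rows kept: 7.

(10, DM, NULL); (12, LS, NULL); (22, CR, NULL); (22, DM, NULL); (40, CR, NULL); (40, LS, NULL); (51, DM, NULL)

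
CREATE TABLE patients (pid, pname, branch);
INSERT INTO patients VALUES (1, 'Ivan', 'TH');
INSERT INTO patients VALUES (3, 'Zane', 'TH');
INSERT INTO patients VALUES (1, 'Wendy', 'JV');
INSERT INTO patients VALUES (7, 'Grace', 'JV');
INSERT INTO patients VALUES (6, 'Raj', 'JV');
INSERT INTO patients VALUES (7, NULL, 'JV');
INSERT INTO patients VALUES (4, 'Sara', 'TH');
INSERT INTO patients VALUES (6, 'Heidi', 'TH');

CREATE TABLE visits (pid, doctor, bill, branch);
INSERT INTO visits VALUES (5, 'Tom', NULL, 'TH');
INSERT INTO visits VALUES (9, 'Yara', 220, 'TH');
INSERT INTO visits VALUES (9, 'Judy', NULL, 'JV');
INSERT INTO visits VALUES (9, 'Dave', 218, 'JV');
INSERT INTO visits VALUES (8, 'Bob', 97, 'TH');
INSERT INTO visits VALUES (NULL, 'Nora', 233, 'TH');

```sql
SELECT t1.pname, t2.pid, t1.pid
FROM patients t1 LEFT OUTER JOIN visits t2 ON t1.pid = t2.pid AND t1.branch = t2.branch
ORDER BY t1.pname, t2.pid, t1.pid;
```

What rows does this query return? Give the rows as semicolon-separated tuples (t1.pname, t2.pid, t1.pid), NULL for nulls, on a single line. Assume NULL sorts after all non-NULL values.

(Grace, NULL, 7); (Heidi, NULL, 6); (Ivan, NULL, 1); (Raj, NULL, 6); (Sara, NULL, 4); (Wendy, NULL, 1); (Zane, NULL, 3); (NULL, NULL, 7)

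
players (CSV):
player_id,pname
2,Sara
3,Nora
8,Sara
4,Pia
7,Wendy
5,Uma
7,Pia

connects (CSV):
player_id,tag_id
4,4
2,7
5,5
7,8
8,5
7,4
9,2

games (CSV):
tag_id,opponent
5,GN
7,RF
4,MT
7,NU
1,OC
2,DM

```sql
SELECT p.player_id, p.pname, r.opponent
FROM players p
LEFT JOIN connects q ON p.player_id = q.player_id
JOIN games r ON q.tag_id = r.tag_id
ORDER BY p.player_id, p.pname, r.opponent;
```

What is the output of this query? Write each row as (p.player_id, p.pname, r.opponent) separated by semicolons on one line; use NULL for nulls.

Step 1 — p LEFT JOIN q on player_id → 9 row(s).
Then INNER JOIN `games r` on tag_id: keep only rows whose q.tag_id appears in r.

(2, Sara, NU); (2, Sara, RF); (4, Pia, MT); (5, Uma, GN); (7, Pia, MT); (7, Wendy, MT); (8, Sara, GN)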